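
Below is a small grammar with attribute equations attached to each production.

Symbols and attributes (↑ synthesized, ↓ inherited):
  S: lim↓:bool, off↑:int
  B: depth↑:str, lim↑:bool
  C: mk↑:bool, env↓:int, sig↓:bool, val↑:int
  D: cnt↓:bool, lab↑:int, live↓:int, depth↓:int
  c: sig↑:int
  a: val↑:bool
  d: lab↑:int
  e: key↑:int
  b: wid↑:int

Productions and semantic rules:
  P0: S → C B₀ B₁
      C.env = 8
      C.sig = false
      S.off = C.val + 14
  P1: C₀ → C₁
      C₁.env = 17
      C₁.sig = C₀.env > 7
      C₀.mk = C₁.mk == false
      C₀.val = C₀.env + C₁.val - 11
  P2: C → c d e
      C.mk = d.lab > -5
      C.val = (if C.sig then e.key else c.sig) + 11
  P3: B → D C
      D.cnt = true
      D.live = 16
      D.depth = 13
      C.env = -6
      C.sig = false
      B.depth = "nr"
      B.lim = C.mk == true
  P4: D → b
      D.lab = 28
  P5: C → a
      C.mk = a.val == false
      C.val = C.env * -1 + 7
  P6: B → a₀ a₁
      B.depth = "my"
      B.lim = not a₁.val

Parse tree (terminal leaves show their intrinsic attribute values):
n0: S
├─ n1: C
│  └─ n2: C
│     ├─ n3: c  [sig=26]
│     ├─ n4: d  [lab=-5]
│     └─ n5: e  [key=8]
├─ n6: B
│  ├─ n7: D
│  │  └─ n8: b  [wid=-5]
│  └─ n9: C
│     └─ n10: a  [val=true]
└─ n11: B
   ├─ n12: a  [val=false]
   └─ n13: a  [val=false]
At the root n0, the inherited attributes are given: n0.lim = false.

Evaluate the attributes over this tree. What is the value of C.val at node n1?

16

1. n0.lim = false  [given at root]
2. n1.env = 8  [8]
3. n1.sig = false  [false]
4. n2.env = 17  [17]
5. n2.sig = true  [C₀.env > 7]
6. n3.sig = 26  [terminal]
7. n4.lab = -5  [terminal]
8. n5.key = 8  [terminal]
9. n2.mk = false  [d.lab > -5]
10. n2.val = 19  [(if C.sig then e.key else c.sig) + 11]
11. n1.mk = true  [C₁.mk == false]
12. n1.val = 16  [C₀.env + C₁.val - 11]
13. n7.cnt = true  [true]
14. n7.live = 16  [16]
15. n7.depth = 13  [13]
16. n8.wid = -5  [terminal]
17. n7.lab = 28  [28]
18. n9.env = -6  [-6]
19. n9.sig = false  [false]
20. n10.val = true  [terminal]
21. n9.mk = false  [a.val == false]
22. n9.val = 13  [C.env * -1 + 7]
23. n6.depth = "nr"  ["nr"]
24. n6.lim = false  [C.mk == true]
25. n12.val = false  [terminal]
26. n13.val = false  [terminal]
27. n11.depth = "my"  ["my"]
28. n11.lim = true  [not a₁.val]
29. n0.off = 30  [C.val + 14]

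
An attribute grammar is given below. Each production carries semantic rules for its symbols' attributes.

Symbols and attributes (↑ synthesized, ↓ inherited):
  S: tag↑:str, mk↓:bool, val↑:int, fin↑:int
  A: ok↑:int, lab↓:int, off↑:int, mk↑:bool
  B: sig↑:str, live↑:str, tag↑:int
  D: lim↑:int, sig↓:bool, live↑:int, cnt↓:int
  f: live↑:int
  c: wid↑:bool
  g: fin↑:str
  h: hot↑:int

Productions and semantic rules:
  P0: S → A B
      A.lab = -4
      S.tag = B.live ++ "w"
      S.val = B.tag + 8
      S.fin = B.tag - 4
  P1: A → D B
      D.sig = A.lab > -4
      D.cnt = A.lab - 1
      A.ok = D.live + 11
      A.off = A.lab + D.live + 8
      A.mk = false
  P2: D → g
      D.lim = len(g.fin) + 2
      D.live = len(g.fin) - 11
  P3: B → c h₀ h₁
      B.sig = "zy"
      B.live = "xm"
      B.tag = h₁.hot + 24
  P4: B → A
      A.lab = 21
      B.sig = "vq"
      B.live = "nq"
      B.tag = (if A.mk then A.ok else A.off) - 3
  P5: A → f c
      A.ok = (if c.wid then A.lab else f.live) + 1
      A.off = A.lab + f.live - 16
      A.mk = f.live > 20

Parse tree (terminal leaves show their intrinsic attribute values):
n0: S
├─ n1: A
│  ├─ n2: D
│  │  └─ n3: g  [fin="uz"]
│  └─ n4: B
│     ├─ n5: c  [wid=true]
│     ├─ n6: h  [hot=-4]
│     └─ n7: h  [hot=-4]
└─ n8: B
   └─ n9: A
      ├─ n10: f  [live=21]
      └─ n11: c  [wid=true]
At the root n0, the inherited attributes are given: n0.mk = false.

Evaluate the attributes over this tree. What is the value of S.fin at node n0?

1. n0.mk = false  [given at root]
2. n1.lab = -4  [-4]
3. n2.sig = false  [A.lab > -4]
4. n2.cnt = -5  [A.lab - 1]
5. n3.fin = "uz"  [terminal]
6. n2.lim = 4  [len(g.fin) + 2]
7. n2.live = -9  [len(g.fin) - 11]
8. n5.wid = true  [terminal]
9. n6.hot = -4  [terminal]
10. n7.hot = -4  [terminal]
11. n4.sig = "zy"  ["zy"]
12. n4.live = "xm"  ["xm"]
13. n4.tag = 20  [h₁.hot + 24]
14. n1.ok = 2  [D.live + 11]
15. n1.off = -5  [A.lab + D.live + 8]
16. n1.mk = false  [false]
17. n9.lab = 21  [21]
18. n10.live = 21  [terminal]
19. n11.wid = true  [terminal]
20. n9.ok = 22  [(if c.wid then A.lab else f.live) + 1]
21. n9.off = 26  [A.lab + f.live - 16]
22. n9.mk = true  [f.live > 20]
23. n8.sig = "vq"  ["vq"]
24. n8.live = "nq"  ["nq"]
25. n8.tag = 19  [(if A.mk then A.ok else A.off) - 3]
26. n0.tag = "nqw"  [B.live ++ "w"]
27. n0.val = 27  [B.tag + 8]
28. n0.fin = 15  [B.tag - 4]

15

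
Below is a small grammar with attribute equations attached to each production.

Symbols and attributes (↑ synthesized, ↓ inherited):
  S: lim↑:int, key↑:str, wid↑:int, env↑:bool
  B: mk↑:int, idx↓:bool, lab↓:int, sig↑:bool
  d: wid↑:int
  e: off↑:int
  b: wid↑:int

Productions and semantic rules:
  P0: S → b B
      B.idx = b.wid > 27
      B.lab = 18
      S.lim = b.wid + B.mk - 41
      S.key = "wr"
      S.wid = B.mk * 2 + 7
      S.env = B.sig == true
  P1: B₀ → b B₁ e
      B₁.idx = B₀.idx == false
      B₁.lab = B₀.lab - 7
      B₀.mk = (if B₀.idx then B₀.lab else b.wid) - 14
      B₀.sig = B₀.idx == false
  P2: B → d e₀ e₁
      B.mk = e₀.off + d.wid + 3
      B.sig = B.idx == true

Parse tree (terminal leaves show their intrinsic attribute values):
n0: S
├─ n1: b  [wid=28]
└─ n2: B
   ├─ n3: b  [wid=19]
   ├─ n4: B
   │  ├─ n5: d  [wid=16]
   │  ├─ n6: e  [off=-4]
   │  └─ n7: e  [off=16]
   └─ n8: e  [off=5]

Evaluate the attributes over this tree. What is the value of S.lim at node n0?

-9

1. n1.wid = 28  [terminal]
2. n2.idx = true  [b.wid > 27]
3. n2.lab = 18  [18]
4. n3.wid = 19  [terminal]
5. n4.idx = false  [B₀.idx == false]
6. n4.lab = 11  [B₀.lab - 7]
7. n5.wid = 16  [terminal]
8. n6.off = -4  [terminal]
9. n7.off = 16  [terminal]
10. n4.mk = 15  [e₀.off + d.wid + 3]
11. n4.sig = false  [B.idx == true]
12. n8.off = 5  [terminal]
13. n2.mk = 4  [(if B₀.idx then B₀.lab else b.wid) - 14]
14. n2.sig = false  [B₀.idx == false]
15. n0.lim = -9  [b.wid + B.mk - 41]
16. n0.key = "wr"  ["wr"]
17. n0.wid = 15  [B.mk * 2 + 7]
18. n0.env = false  [B.sig == true]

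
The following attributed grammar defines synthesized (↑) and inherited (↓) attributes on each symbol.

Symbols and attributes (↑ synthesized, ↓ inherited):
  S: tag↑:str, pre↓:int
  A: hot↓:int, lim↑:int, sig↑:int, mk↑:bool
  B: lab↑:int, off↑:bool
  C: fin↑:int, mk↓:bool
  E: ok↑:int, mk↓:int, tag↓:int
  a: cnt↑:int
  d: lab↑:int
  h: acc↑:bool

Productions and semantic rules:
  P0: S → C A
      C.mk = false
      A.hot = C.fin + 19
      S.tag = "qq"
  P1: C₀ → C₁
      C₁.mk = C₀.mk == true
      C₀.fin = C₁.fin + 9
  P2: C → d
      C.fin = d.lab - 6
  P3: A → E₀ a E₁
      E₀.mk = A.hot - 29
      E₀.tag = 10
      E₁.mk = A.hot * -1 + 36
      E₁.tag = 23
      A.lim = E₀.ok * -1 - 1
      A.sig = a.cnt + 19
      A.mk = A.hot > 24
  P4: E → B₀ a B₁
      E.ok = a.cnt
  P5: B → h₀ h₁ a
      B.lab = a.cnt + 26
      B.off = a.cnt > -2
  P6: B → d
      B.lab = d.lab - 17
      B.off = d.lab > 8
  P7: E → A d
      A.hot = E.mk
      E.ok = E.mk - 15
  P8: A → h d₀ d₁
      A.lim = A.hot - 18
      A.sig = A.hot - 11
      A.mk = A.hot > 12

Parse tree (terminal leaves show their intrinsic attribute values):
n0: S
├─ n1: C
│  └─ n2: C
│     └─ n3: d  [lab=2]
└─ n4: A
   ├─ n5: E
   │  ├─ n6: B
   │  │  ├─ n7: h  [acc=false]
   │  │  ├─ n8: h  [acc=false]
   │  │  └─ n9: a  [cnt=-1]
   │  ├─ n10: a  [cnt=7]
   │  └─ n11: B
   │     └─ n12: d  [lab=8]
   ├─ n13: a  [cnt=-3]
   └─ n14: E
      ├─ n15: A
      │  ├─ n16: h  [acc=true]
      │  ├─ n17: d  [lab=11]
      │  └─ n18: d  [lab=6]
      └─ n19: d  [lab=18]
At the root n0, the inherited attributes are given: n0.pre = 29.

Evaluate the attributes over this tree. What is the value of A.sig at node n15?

1

1. n0.pre = 29  [given at root]
2. n1.mk = false  [false]
3. n2.mk = false  [C₀.mk == true]
4. n3.lab = 2  [terminal]
5. n2.fin = -4  [d.lab - 6]
6. n1.fin = 5  [C₁.fin + 9]
7. n4.hot = 24  [C.fin + 19]
8. n5.mk = -5  [A.hot - 29]
9. n5.tag = 10  [10]
10. n7.acc = false  [terminal]
11. n8.acc = false  [terminal]
12. n9.cnt = -1  [terminal]
13. n6.lab = 25  [a.cnt + 26]
14. n6.off = true  [a.cnt > -2]
15. n10.cnt = 7  [terminal]
16. n12.lab = 8  [terminal]
17. n11.lab = -9  [d.lab - 17]
18. n11.off = false  [d.lab > 8]
19. n5.ok = 7  [a.cnt]
20. n13.cnt = -3  [terminal]
21. n14.mk = 12  [A.hot * -1 + 36]
22. n14.tag = 23  [23]
23. n15.hot = 12  [E.mk]
24. n16.acc = true  [terminal]
25. n17.lab = 11  [terminal]
26. n18.lab = 6  [terminal]
27. n15.lim = -6  [A.hot - 18]
28. n15.sig = 1  [A.hot - 11]
29. n15.mk = false  [A.hot > 12]
30. n19.lab = 18  [terminal]
31. n14.ok = -3  [E.mk - 15]
32. n4.lim = -8  [E₀.ok * -1 - 1]
33. n4.sig = 16  [a.cnt + 19]
34. n4.mk = false  [A.hot > 24]
35. n0.tag = "qq"  ["qq"]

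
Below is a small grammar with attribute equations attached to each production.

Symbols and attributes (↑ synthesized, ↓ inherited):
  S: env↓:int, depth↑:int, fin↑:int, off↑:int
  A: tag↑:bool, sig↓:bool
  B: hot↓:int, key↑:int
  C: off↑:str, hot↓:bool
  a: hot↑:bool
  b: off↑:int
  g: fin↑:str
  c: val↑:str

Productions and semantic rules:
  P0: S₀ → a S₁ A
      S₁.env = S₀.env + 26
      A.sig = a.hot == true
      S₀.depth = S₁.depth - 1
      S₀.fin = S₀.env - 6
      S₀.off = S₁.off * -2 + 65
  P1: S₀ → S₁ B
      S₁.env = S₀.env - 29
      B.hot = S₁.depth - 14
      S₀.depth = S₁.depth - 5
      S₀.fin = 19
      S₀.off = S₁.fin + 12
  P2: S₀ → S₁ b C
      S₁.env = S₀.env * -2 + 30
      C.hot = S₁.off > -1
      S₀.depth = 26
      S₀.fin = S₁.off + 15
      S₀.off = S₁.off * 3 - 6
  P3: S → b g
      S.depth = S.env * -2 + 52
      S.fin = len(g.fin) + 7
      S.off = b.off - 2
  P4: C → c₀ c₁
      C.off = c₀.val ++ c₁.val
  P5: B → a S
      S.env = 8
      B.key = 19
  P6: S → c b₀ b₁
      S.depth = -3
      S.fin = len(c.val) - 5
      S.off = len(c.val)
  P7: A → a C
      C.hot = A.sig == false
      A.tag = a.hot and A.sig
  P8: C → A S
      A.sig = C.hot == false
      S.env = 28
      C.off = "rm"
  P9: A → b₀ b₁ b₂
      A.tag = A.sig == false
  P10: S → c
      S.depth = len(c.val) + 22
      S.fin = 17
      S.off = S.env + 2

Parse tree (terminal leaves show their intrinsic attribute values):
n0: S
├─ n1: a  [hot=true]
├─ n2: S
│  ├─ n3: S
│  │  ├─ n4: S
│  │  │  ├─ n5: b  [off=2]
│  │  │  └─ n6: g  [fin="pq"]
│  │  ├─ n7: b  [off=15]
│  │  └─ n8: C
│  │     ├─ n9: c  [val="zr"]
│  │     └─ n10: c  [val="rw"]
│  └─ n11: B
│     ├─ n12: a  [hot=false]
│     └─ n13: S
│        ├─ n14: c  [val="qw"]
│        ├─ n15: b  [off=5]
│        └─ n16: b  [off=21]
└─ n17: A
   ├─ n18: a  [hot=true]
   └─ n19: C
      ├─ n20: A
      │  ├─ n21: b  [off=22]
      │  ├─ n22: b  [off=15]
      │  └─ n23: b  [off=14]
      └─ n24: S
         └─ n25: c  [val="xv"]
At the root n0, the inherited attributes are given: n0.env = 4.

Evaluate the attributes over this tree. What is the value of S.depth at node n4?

1. n0.env = 4  [given at root]
2. n1.hot = true  [terminal]
3. n2.env = 30  [S₀.env + 26]
4. n3.env = 1  [S₀.env - 29]
5. n4.env = 28  [S₀.env * -2 + 30]
6. n5.off = 2  [terminal]
7. n6.fin = "pq"  [terminal]
8. n4.depth = -4  [S.env * -2 + 52]
9. n4.fin = 9  [len(g.fin) + 7]
10. n4.off = 0  [b.off - 2]
11. n7.off = 15  [terminal]
12. n8.hot = true  [S₁.off > -1]
13. n9.val = "zr"  [terminal]
14. n10.val = "rw"  [terminal]
15. n8.off = "zrrw"  [c₀.val ++ c₁.val]
16. n3.depth = 26  [26]
17. n3.fin = 15  [S₁.off + 15]
18. n3.off = -6  [S₁.off * 3 - 6]
19. n11.hot = 12  [S₁.depth - 14]
20. n12.hot = false  [terminal]
21. n13.env = 8  [8]
22. n14.val = "qw"  [terminal]
23. n15.off = 5  [terminal]
24. n16.off = 21  [terminal]
25. n13.depth = -3  [-3]
26. n13.fin = -3  [len(c.val) - 5]
27. n13.off = 2  [len(c.val)]
28. n11.key = 19  [19]
29. n2.depth = 21  [S₁.depth - 5]
30. n2.fin = 19  [19]
31. n2.off = 27  [S₁.fin + 12]
32. n17.sig = true  [a.hot == true]
33. n18.hot = true  [terminal]
34. n19.hot = false  [A.sig == false]
35. n20.sig = true  [C.hot == false]
36. n21.off = 22  [terminal]
37. n22.off = 15  [terminal]
38. n23.off = 14  [terminal]
39. n20.tag = false  [A.sig == false]
40. n24.env = 28  [28]
41. n25.val = "xv"  [terminal]
42. n24.depth = 24  [len(c.val) + 22]
43. n24.fin = 17  [17]
44. n24.off = 30  [S.env + 2]
45. n19.off = "rm"  ["rm"]
46. n17.tag = true  [a.hot and A.sig]
47. n0.depth = 20  [S₁.depth - 1]
48. n0.fin = -2  [S₀.env - 6]
49. n0.off = 11  [S₁.off * -2 + 65]

-4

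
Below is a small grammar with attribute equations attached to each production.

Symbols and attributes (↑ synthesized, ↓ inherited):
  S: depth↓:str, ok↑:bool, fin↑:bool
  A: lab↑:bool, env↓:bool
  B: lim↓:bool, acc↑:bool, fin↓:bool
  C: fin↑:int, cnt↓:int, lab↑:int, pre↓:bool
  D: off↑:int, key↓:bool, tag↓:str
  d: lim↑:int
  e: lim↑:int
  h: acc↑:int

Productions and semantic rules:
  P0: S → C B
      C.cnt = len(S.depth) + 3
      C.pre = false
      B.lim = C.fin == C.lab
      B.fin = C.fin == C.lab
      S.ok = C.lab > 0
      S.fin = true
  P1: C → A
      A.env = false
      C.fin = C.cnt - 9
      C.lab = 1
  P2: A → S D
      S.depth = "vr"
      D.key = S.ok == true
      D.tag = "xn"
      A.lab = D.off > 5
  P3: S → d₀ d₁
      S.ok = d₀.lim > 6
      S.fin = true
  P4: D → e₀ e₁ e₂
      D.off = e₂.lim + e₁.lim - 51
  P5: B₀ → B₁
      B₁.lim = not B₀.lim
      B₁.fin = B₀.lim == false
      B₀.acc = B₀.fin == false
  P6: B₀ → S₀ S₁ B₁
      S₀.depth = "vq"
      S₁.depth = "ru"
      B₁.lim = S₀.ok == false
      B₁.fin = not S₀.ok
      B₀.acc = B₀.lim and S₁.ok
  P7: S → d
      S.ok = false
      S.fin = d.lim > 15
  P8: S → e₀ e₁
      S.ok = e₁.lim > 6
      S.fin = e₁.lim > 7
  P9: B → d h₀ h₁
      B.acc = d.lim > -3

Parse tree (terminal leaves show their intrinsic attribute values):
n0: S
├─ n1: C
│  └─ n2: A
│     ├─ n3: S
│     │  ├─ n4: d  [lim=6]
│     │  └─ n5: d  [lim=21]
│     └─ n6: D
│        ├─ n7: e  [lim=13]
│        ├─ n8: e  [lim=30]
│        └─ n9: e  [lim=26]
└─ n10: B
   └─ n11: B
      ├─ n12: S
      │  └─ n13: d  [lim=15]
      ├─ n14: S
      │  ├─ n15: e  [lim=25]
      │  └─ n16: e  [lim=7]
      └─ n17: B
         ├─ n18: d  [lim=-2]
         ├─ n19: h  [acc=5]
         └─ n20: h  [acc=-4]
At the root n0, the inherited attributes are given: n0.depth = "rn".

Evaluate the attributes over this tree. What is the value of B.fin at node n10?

false

1. n0.depth = "rn"  [given at root]
2. n1.cnt = 5  [len(S.depth) + 3]
3. n1.pre = false  [false]
4. n2.env = false  [false]
5. n3.depth = "vr"  ["vr"]
6. n4.lim = 6  [terminal]
7. n5.lim = 21  [terminal]
8. n3.ok = false  [d₀.lim > 6]
9. n3.fin = true  [true]
10. n6.key = false  [S.ok == true]
11. n6.tag = "xn"  ["xn"]
12. n7.lim = 13  [terminal]
13. n8.lim = 30  [terminal]
14. n9.lim = 26  [terminal]
15. n6.off = 5  [e₂.lim + e₁.lim - 51]
16. n2.lab = false  [D.off > 5]
17. n1.fin = -4  [C.cnt - 9]
18. n1.lab = 1  [1]
19. n10.lim = false  [C.fin == C.lab]
20. n10.fin = false  [C.fin == C.lab]
21. n11.lim = true  [not B₀.lim]
22. n11.fin = true  [B₀.lim == false]
23. n12.depth = "vq"  ["vq"]
24. n13.lim = 15  [terminal]
25. n12.ok = false  [false]
26. n12.fin = false  [d.lim > 15]
27. n14.depth = "ru"  ["ru"]
28. n15.lim = 25  [terminal]
29. n16.lim = 7  [terminal]
30. n14.ok = true  [e₁.lim > 6]
31. n14.fin = false  [e₁.lim > 7]
32. n17.lim = true  [S₀.ok == false]
33. n17.fin = true  [not S₀.ok]
34. n18.lim = -2  [terminal]
35. n19.acc = 5  [terminal]
36. n20.acc = -4  [terminal]
37. n17.acc = true  [d.lim > -3]
38. n11.acc = true  [B₀.lim and S₁.ok]
39. n10.acc = true  [B₀.fin == false]
40. n0.ok = true  [C.lab > 0]
41. n0.fin = true  [true]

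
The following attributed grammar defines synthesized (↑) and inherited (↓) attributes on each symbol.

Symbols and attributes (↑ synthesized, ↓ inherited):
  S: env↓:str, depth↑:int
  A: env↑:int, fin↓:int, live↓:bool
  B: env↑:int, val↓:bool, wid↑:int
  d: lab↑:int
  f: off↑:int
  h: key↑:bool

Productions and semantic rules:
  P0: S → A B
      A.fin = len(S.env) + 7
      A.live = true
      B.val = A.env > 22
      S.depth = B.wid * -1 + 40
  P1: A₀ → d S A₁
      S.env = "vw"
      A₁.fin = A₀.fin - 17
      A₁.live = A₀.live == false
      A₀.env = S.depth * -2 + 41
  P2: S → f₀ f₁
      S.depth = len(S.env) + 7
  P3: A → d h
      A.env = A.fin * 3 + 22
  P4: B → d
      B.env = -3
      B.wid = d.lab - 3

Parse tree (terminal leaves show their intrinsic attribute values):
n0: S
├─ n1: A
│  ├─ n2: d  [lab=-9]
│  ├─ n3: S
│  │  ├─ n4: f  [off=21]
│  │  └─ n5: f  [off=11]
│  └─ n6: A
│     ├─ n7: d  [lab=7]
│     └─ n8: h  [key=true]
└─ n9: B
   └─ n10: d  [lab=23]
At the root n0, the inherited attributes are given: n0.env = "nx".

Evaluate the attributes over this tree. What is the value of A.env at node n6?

1. n0.env = "nx"  [given at root]
2. n1.fin = 9  [len(S.env) + 7]
3. n1.live = true  [true]
4. n2.lab = -9  [terminal]
5. n3.env = "vw"  ["vw"]
6. n4.off = 21  [terminal]
7. n5.off = 11  [terminal]
8. n3.depth = 9  [len(S.env) + 7]
9. n6.fin = -8  [A₀.fin - 17]
10. n6.live = false  [A₀.live == false]
11. n7.lab = 7  [terminal]
12. n8.key = true  [terminal]
13. n6.env = -2  [A.fin * 3 + 22]
14. n1.env = 23  [S.depth * -2 + 41]
15. n9.val = true  [A.env > 22]
16. n10.lab = 23  [terminal]
17. n9.env = -3  [-3]
18. n9.wid = 20  [d.lab - 3]
19. n0.depth = 20  [B.wid * -1 + 40]

-2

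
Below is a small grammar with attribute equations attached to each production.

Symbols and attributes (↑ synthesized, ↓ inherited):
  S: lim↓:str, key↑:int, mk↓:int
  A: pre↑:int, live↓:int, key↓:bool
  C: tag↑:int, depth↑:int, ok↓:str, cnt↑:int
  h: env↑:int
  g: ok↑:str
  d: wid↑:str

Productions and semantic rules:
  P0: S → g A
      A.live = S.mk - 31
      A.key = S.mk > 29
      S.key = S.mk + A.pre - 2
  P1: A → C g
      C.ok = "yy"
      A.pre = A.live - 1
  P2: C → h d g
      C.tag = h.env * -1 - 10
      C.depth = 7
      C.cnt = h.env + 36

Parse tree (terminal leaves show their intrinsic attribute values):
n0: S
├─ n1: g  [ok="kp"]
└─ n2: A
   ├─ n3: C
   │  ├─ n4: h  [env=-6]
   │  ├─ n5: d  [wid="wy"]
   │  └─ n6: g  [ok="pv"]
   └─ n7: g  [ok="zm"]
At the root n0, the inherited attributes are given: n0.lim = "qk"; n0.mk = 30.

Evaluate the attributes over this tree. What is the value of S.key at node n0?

26

1. n0.lim = "qk"  [given at root]
2. n0.mk = 30  [given at root]
3. n1.ok = "kp"  [terminal]
4. n2.live = -1  [S.mk - 31]
5. n2.key = true  [S.mk > 29]
6. n3.ok = "yy"  ["yy"]
7. n4.env = -6  [terminal]
8. n5.wid = "wy"  [terminal]
9. n6.ok = "pv"  [terminal]
10. n3.tag = -4  [h.env * -1 - 10]
11. n3.depth = 7  [7]
12. n3.cnt = 30  [h.env + 36]
13. n7.ok = "zm"  [terminal]
14. n2.pre = -2  [A.live - 1]
15. n0.key = 26  [S.mk + A.pre - 2]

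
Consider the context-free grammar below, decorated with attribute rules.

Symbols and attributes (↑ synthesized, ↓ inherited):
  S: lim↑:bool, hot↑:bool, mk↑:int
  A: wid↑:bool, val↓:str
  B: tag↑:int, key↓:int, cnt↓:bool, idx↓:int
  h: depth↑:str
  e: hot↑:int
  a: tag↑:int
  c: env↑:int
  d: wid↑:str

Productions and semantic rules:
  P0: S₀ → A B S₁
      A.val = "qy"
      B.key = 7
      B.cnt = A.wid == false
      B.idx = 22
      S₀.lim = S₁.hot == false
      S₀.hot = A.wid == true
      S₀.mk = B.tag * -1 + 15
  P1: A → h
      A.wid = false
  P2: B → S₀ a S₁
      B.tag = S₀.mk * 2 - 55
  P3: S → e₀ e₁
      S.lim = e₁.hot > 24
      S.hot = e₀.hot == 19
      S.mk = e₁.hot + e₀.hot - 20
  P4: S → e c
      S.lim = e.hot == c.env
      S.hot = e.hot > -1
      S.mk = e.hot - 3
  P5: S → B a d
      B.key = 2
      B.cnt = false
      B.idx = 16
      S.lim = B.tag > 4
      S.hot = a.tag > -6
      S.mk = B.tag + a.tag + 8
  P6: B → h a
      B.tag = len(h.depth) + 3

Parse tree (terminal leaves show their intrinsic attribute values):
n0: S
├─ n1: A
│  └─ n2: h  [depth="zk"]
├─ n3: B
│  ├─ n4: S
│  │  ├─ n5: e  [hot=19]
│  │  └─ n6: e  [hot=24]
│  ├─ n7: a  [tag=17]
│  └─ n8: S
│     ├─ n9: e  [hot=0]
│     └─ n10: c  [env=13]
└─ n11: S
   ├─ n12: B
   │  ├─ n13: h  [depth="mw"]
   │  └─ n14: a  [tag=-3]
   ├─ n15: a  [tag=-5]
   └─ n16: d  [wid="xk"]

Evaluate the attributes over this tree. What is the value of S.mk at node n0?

1. n1.val = "qy"  ["qy"]
2. n2.depth = "zk"  [terminal]
3. n1.wid = false  [false]
4. n3.key = 7  [7]
5. n3.cnt = true  [A.wid == false]
6. n3.idx = 22  [22]
7. n5.hot = 19  [terminal]
8. n6.hot = 24  [terminal]
9. n4.lim = false  [e₁.hot > 24]
10. n4.hot = true  [e₀.hot == 19]
11. n4.mk = 23  [e₁.hot + e₀.hot - 20]
12. n7.tag = 17  [terminal]
13. n9.hot = 0  [terminal]
14. n10.env = 13  [terminal]
15. n8.lim = false  [e.hot == c.env]
16. n8.hot = true  [e.hot > -1]
17. n8.mk = -3  [e.hot - 3]
18. n3.tag = -9  [S₀.mk * 2 - 55]
19. n12.key = 2  [2]
20. n12.cnt = false  [false]
21. n12.idx = 16  [16]
22. n13.depth = "mw"  [terminal]
23. n14.tag = -3  [terminal]
24. n12.tag = 5  [len(h.depth) + 3]
25. n15.tag = -5  [terminal]
26. n16.wid = "xk"  [terminal]
27. n11.lim = true  [B.tag > 4]
28. n11.hot = true  [a.tag > -6]
29. n11.mk = 8  [B.tag + a.tag + 8]
30. n0.lim = false  [S₁.hot == false]
31. n0.hot = false  [A.wid == true]
32. n0.mk = 24  [B.tag * -1 + 15]

24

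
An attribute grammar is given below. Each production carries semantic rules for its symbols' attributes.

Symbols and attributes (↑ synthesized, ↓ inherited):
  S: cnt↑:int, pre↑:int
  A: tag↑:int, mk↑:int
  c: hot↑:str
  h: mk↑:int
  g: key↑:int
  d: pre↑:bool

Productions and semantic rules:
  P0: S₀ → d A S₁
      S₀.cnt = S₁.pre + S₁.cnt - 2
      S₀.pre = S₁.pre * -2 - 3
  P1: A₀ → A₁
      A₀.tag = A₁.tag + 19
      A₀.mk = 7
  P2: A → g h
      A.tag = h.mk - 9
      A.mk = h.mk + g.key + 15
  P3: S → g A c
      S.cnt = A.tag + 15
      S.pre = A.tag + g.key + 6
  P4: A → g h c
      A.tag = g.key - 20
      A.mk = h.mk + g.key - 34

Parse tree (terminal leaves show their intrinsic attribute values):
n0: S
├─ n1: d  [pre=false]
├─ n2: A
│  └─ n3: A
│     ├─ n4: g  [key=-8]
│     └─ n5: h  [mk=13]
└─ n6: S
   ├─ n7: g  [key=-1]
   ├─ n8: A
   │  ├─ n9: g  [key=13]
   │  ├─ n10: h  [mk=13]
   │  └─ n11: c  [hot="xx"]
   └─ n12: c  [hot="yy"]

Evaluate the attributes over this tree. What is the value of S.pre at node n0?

1. n1.pre = false  [terminal]
2. n4.key = -8  [terminal]
3. n5.mk = 13  [terminal]
4. n3.tag = 4  [h.mk - 9]
5. n3.mk = 20  [h.mk + g.key + 15]
6. n2.tag = 23  [A₁.tag + 19]
7. n2.mk = 7  [7]
8. n7.key = -1  [terminal]
9. n9.key = 13  [terminal]
10. n10.mk = 13  [terminal]
11. n11.hot = "xx"  [terminal]
12. n8.tag = -7  [g.key - 20]
13. n8.mk = -8  [h.mk + g.key - 34]
14. n12.hot = "yy"  [terminal]
15. n6.cnt = 8  [A.tag + 15]
16. n6.pre = -2  [A.tag + g.key + 6]
17. n0.cnt = 4  [S₁.pre + S₁.cnt - 2]
18. n0.pre = 1  [S₁.pre * -2 - 3]

1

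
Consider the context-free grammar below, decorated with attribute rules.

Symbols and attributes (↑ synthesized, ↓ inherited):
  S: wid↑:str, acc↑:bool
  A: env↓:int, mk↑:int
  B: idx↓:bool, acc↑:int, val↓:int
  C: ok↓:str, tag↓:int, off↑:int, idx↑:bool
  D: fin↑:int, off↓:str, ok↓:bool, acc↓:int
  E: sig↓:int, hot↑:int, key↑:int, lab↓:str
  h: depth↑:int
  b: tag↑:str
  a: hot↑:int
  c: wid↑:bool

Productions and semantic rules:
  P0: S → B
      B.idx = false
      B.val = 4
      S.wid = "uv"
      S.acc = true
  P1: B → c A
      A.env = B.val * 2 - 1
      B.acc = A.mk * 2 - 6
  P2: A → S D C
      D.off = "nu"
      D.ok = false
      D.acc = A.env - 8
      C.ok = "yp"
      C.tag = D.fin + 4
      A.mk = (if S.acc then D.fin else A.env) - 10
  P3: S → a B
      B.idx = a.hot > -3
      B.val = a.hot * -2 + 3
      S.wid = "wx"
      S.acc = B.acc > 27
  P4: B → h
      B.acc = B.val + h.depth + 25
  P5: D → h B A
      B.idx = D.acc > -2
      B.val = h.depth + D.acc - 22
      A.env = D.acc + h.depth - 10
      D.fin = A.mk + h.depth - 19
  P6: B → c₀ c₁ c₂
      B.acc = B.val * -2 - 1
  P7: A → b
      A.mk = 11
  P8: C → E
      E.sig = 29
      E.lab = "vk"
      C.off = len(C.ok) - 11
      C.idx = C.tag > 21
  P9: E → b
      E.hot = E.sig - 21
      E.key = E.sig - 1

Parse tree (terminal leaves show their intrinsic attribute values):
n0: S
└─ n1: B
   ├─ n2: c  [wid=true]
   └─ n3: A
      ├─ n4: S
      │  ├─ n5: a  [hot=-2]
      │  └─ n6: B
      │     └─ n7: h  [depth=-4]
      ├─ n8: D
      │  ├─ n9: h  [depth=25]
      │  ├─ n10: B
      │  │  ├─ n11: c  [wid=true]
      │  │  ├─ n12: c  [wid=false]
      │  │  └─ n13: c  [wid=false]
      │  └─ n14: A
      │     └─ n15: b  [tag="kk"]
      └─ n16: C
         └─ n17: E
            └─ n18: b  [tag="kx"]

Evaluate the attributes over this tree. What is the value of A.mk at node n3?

7

1. n1.idx = false  [false]
2. n1.val = 4  [4]
3. n2.wid = true  [terminal]
4. n3.env = 7  [B.val * 2 - 1]
5. n5.hot = -2  [terminal]
6. n6.idx = true  [a.hot > -3]
7. n6.val = 7  [a.hot * -2 + 3]
8. n7.depth = -4  [terminal]
9. n6.acc = 28  [B.val + h.depth + 25]
10. n4.wid = "wx"  ["wx"]
11. n4.acc = true  [B.acc > 27]
12. n8.off = "nu"  ["nu"]
13. n8.ok = false  [false]
14. n8.acc = -1  [A.env - 8]
15. n9.depth = 25  [terminal]
16. n10.idx = true  [D.acc > -2]
17. n10.val = 2  [h.depth + D.acc - 22]
18. n11.wid = true  [terminal]
19. n12.wid = false  [terminal]
20. n13.wid = false  [terminal]
21. n10.acc = -5  [B.val * -2 - 1]
22. n14.env = 14  [D.acc + h.depth - 10]
23. n15.tag = "kk"  [terminal]
24. n14.mk = 11  [11]
25. n8.fin = 17  [A.mk + h.depth - 19]
26. n16.ok = "yp"  ["yp"]
27. n16.tag = 21  [D.fin + 4]
28. n17.sig = 29  [29]
29. n17.lab = "vk"  ["vk"]
30. n18.tag = "kx"  [terminal]
31. n17.hot = 8  [E.sig - 21]
32. n17.key = 28  [E.sig - 1]
33. n16.off = -9  [len(C.ok) - 11]
34. n16.idx = false  [C.tag > 21]
35. n3.mk = 7  [(if S.acc then D.fin else A.env) - 10]
36. n1.acc = 8  [A.mk * 2 - 6]
37. n0.wid = "uv"  ["uv"]
38. n0.acc = true  [true]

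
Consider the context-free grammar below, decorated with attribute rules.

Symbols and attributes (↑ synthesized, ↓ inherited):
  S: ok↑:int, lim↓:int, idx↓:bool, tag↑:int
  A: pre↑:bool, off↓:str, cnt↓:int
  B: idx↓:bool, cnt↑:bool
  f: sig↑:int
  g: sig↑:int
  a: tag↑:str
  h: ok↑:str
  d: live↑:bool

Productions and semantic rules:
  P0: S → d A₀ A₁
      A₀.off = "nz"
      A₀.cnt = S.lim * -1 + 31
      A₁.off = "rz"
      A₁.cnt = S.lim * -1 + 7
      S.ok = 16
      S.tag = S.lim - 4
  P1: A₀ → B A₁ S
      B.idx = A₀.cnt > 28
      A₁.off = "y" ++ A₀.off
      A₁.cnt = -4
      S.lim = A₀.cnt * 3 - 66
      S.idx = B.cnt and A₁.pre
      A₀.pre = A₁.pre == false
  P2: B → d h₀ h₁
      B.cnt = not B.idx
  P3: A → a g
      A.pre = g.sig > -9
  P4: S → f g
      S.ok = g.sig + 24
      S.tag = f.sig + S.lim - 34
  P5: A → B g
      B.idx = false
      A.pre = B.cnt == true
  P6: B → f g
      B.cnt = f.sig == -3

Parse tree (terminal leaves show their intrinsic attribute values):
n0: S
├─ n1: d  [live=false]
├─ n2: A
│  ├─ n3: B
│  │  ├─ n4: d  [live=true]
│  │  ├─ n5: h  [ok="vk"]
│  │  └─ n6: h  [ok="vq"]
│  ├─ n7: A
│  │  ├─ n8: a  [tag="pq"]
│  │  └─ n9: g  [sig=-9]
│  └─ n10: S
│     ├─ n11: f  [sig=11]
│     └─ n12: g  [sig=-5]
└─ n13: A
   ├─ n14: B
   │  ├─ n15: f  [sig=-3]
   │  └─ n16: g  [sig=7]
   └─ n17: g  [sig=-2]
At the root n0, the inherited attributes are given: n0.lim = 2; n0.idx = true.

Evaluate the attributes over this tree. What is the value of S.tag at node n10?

-2

1. n0.lim = 2  [given at root]
2. n0.idx = true  [given at root]
3. n1.live = false  [terminal]
4. n2.off = "nz"  ["nz"]
5. n2.cnt = 29  [S.lim * -1 + 31]
6. n3.idx = true  [A₀.cnt > 28]
7. n4.live = true  [terminal]
8. n5.ok = "vk"  [terminal]
9. n6.ok = "vq"  [terminal]
10. n3.cnt = false  [not B.idx]
11. n7.off = "ynz"  ["y" ++ A₀.off]
12. n7.cnt = -4  [-4]
13. n8.tag = "pq"  [terminal]
14. n9.sig = -9  [terminal]
15. n7.pre = false  [g.sig > -9]
16. n10.lim = 21  [A₀.cnt * 3 - 66]
17. n10.idx = false  [B.cnt and A₁.pre]
18. n11.sig = 11  [terminal]
19. n12.sig = -5  [terminal]
20. n10.ok = 19  [g.sig + 24]
21. n10.tag = -2  [f.sig + S.lim - 34]
22. n2.pre = true  [A₁.pre == false]
23. n13.off = "rz"  ["rz"]
24. n13.cnt = 5  [S.lim * -1 + 7]
25. n14.idx = false  [false]
26. n15.sig = -3  [terminal]
27. n16.sig = 7  [terminal]
28. n14.cnt = true  [f.sig == -3]
29. n17.sig = -2  [terminal]
30. n13.pre = true  [B.cnt == true]
31. n0.ok = 16  [16]
32. n0.tag = -2  [S.lim - 4]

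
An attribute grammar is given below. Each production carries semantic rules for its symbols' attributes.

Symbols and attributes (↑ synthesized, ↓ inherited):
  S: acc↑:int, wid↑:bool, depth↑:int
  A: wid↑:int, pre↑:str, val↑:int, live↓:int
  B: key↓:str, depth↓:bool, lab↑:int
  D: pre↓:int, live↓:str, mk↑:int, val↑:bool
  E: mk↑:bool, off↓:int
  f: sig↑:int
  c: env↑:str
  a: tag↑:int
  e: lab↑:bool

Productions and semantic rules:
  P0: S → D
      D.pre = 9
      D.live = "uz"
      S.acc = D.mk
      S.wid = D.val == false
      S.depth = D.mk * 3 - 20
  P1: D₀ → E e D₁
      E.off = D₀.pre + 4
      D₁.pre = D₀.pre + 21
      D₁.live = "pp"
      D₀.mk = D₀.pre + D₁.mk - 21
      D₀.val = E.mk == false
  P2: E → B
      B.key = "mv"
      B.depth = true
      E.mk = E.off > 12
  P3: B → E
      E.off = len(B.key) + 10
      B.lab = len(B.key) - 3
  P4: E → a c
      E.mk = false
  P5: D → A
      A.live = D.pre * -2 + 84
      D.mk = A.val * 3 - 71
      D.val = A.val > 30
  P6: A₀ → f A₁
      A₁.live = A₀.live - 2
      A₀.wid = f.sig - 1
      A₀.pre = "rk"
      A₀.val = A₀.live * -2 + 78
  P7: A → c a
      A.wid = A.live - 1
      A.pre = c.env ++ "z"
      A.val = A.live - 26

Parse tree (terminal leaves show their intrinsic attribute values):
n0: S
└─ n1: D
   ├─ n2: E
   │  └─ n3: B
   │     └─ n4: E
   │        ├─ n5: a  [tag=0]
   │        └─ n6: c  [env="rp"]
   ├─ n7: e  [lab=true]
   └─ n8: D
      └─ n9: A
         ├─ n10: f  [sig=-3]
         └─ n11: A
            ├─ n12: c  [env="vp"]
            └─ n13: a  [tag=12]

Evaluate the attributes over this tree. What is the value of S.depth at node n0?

1

1. n1.pre = 9  [9]
2. n1.live = "uz"  ["uz"]
3. n2.off = 13  [D₀.pre + 4]
4. n3.key = "mv"  ["mv"]
5. n3.depth = true  [true]
6. n4.off = 12  [len(B.key) + 10]
7. n5.tag = 0  [terminal]
8. n6.env = "rp"  [terminal]
9. n4.mk = false  [false]
10. n3.lab = -1  [len(B.key) - 3]
11. n2.mk = true  [E.off > 12]
12. n7.lab = true  [terminal]
13. n8.pre = 30  [D₀.pre + 21]
14. n8.live = "pp"  ["pp"]
15. n9.live = 24  [D.pre * -2 + 84]
16. n10.sig = -3  [terminal]
17. n11.live = 22  [A₀.live - 2]
18. n12.env = "vp"  [terminal]
19. n13.tag = 12  [terminal]
20. n11.wid = 21  [A.live - 1]
21. n11.pre = "vpz"  [c.env ++ "z"]
22. n11.val = -4  [A.live - 26]
23. n9.wid = -4  [f.sig - 1]
24. n9.pre = "rk"  ["rk"]
25. n9.val = 30  [A₀.live * -2 + 78]
26. n8.mk = 19  [A.val * 3 - 71]
27. n8.val = false  [A.val > 30]
28. n1.mk = 7  [D₀.pre + D₁.mk - 21]
29. n1.val = false  [E.mk == false]
30. n0.acc = 7  [D.mk]
31. n0.wid = true  [D.val == false]
32. n0.depth = 1  [D.mk * 3 - 20]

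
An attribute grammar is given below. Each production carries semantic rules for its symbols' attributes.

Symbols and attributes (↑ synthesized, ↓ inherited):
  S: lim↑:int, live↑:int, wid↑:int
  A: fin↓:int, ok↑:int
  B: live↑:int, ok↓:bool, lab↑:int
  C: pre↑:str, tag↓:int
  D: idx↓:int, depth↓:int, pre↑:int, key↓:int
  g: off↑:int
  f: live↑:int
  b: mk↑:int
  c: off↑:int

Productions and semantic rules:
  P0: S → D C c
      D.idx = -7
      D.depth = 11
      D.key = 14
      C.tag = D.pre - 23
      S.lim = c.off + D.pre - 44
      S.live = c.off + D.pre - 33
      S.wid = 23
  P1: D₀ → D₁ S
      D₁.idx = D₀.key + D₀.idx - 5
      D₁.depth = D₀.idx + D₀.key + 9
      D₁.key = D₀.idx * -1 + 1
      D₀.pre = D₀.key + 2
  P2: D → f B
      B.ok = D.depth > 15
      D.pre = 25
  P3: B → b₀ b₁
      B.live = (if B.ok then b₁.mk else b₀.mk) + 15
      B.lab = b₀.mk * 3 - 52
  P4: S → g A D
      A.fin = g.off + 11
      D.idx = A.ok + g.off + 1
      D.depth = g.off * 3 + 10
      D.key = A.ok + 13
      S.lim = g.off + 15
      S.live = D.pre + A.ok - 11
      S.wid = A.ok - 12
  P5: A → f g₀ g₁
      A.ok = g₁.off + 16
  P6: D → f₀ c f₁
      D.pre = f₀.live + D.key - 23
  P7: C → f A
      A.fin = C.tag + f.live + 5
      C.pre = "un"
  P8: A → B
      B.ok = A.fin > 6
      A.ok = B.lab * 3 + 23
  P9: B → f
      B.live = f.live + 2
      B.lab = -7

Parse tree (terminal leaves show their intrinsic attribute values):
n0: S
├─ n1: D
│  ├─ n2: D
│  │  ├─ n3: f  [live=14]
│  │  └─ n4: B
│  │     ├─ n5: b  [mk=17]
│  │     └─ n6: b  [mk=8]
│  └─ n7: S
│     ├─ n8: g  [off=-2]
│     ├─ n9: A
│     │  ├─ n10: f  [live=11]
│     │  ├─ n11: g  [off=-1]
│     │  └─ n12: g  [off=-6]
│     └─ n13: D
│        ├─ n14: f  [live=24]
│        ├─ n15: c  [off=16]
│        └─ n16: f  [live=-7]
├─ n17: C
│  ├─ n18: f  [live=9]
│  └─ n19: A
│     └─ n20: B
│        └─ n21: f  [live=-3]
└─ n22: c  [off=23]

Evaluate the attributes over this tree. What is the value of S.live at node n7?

1. n1.idx = -7  [-7]
2. n1.depth = 11  [11]
3. n1.key = 14  [14]
4. n2.idx = 2  [D₀.key + D₀.idx - 5]
5. n2.depth = 16  [D₀.idx + D₀.key + 9]
6. n2.key = 8  [D₀.idx * -1 + 1]
7. n3.live = 14  [terminal]
8. n4.ok = true  [D.depth > 15]
9. n5.mk = 17  [terminal]
10. n6.mk = 8  [terminal]
11. n4.live = 23  [(if B.ok then b₁.mk else b₀.mk) + 15]
12. n4.lab = -1  [b₀.mk * 3 - 52]
13. n2.pre = 25  [25]
14. n8.off = -2  [terminal]
15. n9.fin = 9  [g.off + 11]
16. n10.live = 11  [terminal]
17. n11.off = -1  [terminal]
18. n12.off = -6  [terminal]
19. n9.ok = 10  [g₁.off + 16]
20. n13.idx = 9  [A.ok + g.off + 1]
21. n13.depth = 4  [g.off * 3 + 10]
22. n13.key = 23  [A.ok + 13]
23. n14.live = 24  [terminal]
24. n15.off = 16  [terminal]
25. n16.live = -7  [terminal]
26. n13.pre = 24  [f₀.live + D.key - 23]
27. n7.lim = 13  [g.off + 15]
28. n7.live = 23  [D.pre + A.ok - 11]
29. n7.wid = -2  [A.ok - 12]
30. n1.pre = 16  [D₀.key + 2]
31. n17.tag = -7  [D.pre - 23]
32. n18.live = 9  [terminal]
33. n19.fin = 7  [C.tag + f.live + 5]
34. n20.ok = true  [A.fin > 6]
35. n21.live = -3  [terminal]
36. n20.live = -1  [f.live + 2]
37. n20.lab = -7  [-7]
38. n19.ok = 2  [B.lab * 3 + 23]
39. n17.pre = "un"  ["un"]
40. n22.off = 23  [terminal]
41. n0.lim = -5  [c.off + D.pre - 44]
42. n0.live = 6  [c.off + D.pre - 33]
43. n0.wid = 23  [23]

23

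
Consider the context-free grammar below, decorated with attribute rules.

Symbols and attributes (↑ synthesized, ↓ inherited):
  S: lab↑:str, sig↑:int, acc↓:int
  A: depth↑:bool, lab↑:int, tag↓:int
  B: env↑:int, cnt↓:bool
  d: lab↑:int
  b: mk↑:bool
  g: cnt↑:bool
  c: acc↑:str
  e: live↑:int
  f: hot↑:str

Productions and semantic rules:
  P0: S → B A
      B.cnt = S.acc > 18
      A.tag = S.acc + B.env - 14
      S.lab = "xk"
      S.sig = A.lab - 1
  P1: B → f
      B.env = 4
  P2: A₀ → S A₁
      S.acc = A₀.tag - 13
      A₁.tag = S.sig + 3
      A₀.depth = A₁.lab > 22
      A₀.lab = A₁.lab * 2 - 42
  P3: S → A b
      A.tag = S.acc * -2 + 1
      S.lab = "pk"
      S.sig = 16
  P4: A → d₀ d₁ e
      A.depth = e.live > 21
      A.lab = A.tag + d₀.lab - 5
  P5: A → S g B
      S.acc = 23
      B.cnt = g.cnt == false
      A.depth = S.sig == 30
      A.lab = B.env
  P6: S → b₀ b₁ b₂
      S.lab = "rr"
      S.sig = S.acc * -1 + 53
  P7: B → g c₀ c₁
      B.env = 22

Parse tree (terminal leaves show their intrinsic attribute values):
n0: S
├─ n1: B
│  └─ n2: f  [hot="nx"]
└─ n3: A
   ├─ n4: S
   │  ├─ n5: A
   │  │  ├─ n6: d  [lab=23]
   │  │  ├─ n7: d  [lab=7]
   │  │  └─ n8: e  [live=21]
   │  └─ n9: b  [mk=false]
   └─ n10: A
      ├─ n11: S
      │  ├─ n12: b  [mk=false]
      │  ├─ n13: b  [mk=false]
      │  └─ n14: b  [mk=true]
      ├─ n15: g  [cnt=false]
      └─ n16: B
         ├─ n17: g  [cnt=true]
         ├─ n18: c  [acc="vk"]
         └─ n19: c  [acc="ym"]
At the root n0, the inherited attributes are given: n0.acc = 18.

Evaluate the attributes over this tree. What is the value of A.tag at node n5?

11

1. n0.acc = 18  [given at root]
2. n1.cnt = false  [S.acc > 18]
3. n2.hot = "nx"  [terminal]
4. n1.env = 4  [4]
5. n3.tag = 8  [S.acc + B.env - 14]
6. n4.acc = -5  [A₀.tag - 13]
7. n5.tag = 11  [S.acc * -2 + 1]
8. n6.lab = 23  [terminal]
9. n7.lab = 7  [terminal]
10. n8.live = 21  [terminal]
11. n5.depth = false  [e.live > 21]
12. n5.lab = 29  [A.tag + d₀.lab - 5]
13. n9.mk = false  [terminal]
14. n4.lab = "pk"  ["pk"]
15. n4.sig = 16  [16]
16. n10.tag = 19  [S.sig + 3]
17. n11.acc = 23  [23]
18. n12.mk = false  [terminal]
19. n13.mk = false  [terminal]
20. n14.mk = true  [terminal]
21. n11.lab = "rr"  ["rr"]
22. n11.sig = 30  [S.acc * -1 + 53]
23. n15.cnt = false  [terminal]
24. n16.cnt = true  [g.cnt == false]
25. n17.cnt = true  [terminal]
26. n18.acc = "vk"  [terminal]
27. n19.acc = "ym"  [terminal]
28. n16.env = 22  [22]
29. n10.depth = true  [S.sig == 30]
30. n10.lab = 22  [B.env]
31. n3.depth = false  [A₁.lab > 22]
32. n3.lab = 2  [A₁.lab * 2 - 42]
33. n0.lab = "xk"  ["xk"]
34. n0.sig = 1  [A.lab - 1]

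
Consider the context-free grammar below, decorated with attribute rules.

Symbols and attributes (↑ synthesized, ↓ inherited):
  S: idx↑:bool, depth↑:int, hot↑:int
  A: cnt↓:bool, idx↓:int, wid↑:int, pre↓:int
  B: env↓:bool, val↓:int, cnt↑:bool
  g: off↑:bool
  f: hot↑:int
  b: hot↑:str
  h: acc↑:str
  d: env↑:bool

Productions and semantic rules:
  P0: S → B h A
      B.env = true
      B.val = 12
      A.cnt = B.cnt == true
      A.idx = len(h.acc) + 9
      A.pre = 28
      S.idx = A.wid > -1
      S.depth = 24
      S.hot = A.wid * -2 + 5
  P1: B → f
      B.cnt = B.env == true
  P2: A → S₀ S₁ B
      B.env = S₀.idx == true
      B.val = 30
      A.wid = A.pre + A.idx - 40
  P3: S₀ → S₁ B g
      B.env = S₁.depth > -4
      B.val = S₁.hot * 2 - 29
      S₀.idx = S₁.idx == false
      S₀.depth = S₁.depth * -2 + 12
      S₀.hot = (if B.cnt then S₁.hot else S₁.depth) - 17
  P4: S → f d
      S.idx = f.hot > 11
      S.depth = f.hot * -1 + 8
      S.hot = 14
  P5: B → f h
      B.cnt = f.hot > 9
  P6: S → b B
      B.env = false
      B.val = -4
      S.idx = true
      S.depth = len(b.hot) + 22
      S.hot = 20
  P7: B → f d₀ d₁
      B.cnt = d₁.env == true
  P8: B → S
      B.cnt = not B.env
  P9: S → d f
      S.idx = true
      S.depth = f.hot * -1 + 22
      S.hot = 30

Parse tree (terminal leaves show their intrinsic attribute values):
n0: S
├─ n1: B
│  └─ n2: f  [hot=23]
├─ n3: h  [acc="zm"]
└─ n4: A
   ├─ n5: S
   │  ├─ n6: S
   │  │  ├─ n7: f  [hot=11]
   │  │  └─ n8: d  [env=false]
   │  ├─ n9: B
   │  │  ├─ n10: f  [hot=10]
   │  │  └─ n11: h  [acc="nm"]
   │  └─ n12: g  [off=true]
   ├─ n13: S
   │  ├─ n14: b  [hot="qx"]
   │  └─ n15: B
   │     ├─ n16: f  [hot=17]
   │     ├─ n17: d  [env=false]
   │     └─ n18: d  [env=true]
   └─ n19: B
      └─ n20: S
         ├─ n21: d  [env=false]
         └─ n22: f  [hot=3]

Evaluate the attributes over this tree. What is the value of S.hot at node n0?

7

1. n1.env = true  [true]
2. n1.val = 12  [12]
3. n2.hot = 23  [terminal]
4. n1.cnt = true  [B.env == true]
5. n3.acc = "zm"  [terminal]
6. n4.cnt = true  [B.cnt == true]
7. n4.idx = 11  [len(h.acc) + 9]
8. n4.pre = 28  [28]
9. n7.hot = 11  [terminal]
10. n8.env = false  [terminal]
11. n6.idx = false  [f.hot > 11]
12. n6.depth = -3  [f.hot * -1 + 8]
13. n6.hot = 14  [14]
14. n9.env = true  [S₁.depth > -4]
15. n9.val = -1  [S₁.hot * 2 - 29]
16. n10.hot = 10  [terminal]
17. n11.acc = "nm"  [terminal]
18. n9.cnt = true  [f.hot > 9]
19. n12.off = true  [terminal]
20. n5.idx = true  [S₁.idx == false]
21. n5.depth = 18  [S₁.depth * -2 + 12]
22. n5.hot = -3  [(if B.cnt then S₁.hot else S₁.depth) - 17]
23. n14.hot = "qx"  [terminal]
24. n15.env = false  [false]
25. n15.val = -4  [-4]
26. n16.hot = 17  [terminal]
27. n17.env = false  [terminal]
28. n18.env = true  [terminal]
29. n15.cnt = true  [d₁.env == true]
30. n13.idx = true  [true]
31. n13.depth = 24  [len(b.hot) + 22]
32. n13.hot = 20  [20]
33. n19.env = true  [S₀.idx == true]
34. n19.val = 30  [30]
35. n21.env = false  [terminal]
36. n22.hot = 3  [terminal]
37. n20.idx = true  [true]
38. n20.depth = 19  [f.hot * -1 + 22]
39. n20.hot = 30  [30]
40. n19.cnt = false  [not B.env]
41. n4.wid = -1  [A.pre + A.idx - 40]
42. n0.idx = false  [A.wid > -1]
43. n0.depth = 24  [24]
44. n0.hot = 7  [A.wid * -2 + 5]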